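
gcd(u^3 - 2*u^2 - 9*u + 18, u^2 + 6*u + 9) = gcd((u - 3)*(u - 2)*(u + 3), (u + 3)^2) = u + 3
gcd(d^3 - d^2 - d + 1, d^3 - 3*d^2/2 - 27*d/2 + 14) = d - 1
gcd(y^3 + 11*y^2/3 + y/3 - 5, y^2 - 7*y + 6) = y - 1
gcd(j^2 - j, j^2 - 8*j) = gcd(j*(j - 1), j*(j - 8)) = j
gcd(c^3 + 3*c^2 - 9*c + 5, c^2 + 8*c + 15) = c + 5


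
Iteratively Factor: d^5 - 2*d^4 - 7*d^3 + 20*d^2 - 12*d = (d - 2)*(d^4 - 7*d^2 + 6*d) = (d - 2)*(d - 1)*(d^3 + d^2 - 6*d) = (d - 2)*(d - 1)*(d + 3)*(d^2 - 2*d) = (d - 2)^2*(d - 1)*(d + 3)*(d)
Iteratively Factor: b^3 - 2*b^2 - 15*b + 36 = (b - 3)*(b^2 + b - 12) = (b - 3)*(b + 4)*(b - 3)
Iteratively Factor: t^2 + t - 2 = (t - 1)*(t + 2)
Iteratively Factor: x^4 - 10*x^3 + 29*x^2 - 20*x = (x - 4)*(x^3 - 6*x^2 + 5*x) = (x - 5)*(x - 4)*(x^2 - x) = x*(x - 5)*(x - 4)*(x - 1)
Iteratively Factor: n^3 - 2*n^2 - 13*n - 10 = (n - 5)*(n^2 + 3*n + 2) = (n - 5)*(n + 2)*(n + 1)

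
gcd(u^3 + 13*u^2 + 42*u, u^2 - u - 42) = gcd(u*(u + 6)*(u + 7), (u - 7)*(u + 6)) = u + 6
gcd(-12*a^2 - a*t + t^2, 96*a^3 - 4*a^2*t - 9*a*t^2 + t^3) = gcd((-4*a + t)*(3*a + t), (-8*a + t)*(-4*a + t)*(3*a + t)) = -12*a^2 - a*t + t^2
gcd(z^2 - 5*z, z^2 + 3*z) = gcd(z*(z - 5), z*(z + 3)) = z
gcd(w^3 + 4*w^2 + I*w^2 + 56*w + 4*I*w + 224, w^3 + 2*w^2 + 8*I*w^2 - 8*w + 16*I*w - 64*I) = w^2 + w*(4 + 8*I) + 32*I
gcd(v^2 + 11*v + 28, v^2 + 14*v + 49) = v + 7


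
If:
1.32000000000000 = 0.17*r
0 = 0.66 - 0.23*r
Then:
No Solution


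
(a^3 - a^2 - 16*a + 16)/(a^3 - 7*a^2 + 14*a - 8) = (a + 4)/(a - 2)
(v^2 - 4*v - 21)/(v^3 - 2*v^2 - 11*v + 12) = (v - 7)/(v^2 - 5*v + 4)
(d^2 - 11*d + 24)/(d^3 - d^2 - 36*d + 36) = (d^2 - 11*d + 24)/(d^3 - d^2 - 36*d + 36)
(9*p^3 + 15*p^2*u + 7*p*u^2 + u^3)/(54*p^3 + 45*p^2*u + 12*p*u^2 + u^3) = (p + u)/(6*p + u)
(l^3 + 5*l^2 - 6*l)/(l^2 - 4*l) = (l^2 + 5*l - 6)/(l - 4)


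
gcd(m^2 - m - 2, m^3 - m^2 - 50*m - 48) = m + 1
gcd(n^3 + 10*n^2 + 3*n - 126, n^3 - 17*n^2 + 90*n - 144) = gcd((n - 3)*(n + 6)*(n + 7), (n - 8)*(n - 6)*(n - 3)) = n - 3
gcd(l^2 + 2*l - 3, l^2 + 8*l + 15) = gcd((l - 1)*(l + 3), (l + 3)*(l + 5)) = l + 3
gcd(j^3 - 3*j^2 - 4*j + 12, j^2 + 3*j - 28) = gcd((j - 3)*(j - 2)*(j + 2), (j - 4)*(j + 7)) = 1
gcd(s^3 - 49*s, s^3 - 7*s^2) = s^2 - 7*s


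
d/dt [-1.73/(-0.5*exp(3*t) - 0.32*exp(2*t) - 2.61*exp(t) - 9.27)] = (-2.595*exp(2*t) - 1.1072*exp(t) - 4.5153)*exp(t)/(0.5*exp(3*t) + 0.32*exp(2*t) + 2.61*exp(t) + 9.27)^2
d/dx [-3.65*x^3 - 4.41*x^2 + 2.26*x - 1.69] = -10.95*x^2 - 8.82*x + 2.26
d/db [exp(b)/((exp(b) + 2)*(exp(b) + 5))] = (10 - exp(2*b))*exp(b)/(exp(4*b) + 14*exp(3*b) + 69*exp(2*b) + 140*exp(b) + 100)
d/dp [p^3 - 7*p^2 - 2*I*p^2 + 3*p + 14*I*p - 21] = 3*p^2 - 14*p - 4*I*p + 3 + 14*I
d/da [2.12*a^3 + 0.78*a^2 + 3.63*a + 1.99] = 6.36*a^2 + 1.56*a + 3.63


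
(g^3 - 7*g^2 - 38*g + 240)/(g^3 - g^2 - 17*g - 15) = (g^2 - 2*g - 48)/(g^2 + 4*g + 3)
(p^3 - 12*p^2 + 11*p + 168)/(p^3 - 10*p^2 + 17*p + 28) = (p^2 - 5*p - 24)/(p^2 - 3*p - 4)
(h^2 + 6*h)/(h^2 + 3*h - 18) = h/(h - 3)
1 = 1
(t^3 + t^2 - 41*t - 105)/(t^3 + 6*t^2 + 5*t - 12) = (t^2 - 2*t - 35)/(t^2 + 3*t - 4)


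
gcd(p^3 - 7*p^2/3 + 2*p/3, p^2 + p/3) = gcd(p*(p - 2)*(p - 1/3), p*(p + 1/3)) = p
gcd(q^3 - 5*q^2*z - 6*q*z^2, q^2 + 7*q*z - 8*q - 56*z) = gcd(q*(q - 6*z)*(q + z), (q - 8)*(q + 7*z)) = 1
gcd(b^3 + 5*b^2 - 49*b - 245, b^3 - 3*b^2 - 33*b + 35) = b^2 - 2*b - 35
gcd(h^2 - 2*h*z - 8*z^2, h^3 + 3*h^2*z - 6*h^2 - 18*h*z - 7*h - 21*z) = 1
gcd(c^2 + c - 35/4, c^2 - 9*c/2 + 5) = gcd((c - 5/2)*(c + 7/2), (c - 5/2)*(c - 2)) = c - 5/2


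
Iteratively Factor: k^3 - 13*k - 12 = (k - 4)*(k^2 + 4*k + 3) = (k - 4)*(k + 1)*(k + 3)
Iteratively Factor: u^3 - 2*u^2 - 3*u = (u - 3)*(u^2 + u) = u*(u - 3)*(u + 1)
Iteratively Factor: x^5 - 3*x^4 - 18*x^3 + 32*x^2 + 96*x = (x + 2)*(x^4 - 5*x^3 - 8*x^2 + 48*x) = (x - 4)*(x + 2)*(x^3 - x^2 - 12*x) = x*(x - 4)*(x + 2)*(x^2 - x - 12) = x*(x - 4)*(x + 2)*(x + 3)*(x - 4)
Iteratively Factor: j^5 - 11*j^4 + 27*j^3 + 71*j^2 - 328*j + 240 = (j - 4)*(j^4 - 7*j^3 - j^2 + 67*j - 60) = (j - 4)*(j + 3)*(j^3 - 10*j^2 + 29*j - 20) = (j - 4)*(j - 1)*(j + 3)*(j^2 - 9*j + 20) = (j - 4)^2*(j - 1)*(j + 3)*(j - 5)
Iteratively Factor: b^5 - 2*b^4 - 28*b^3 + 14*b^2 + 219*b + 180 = (b + 3)*(b^4 - 5*b^3 - 13*b^2 + 53*b + 60) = (b + 1)*(b + 3)*(b^3 - 6*b^2 - 7*b + 60) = (b - 4)*(b + 1)*(b + 3)*(b^2 - 2*b - 15) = (b - 4)*(b + 1)*(b + 3)^2*(b - 5)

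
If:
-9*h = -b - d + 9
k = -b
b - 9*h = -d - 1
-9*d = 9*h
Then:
No Solution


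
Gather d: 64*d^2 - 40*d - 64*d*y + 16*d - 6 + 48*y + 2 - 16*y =64*d^2 + d*(-64*y - 24) + 32*y - 4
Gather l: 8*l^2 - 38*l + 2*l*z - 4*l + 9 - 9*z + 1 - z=8*l^2 + l*(2*z - 42) - 10*z + 10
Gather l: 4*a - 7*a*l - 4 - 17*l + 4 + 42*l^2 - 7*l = 4*a + 42*l^2 + l*(-7*a - 24)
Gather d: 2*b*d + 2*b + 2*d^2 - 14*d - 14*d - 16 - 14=2*b + 2*d^2 + d*(2*b - 28) - 30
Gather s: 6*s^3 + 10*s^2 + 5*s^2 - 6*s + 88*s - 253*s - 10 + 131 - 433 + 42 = 6*s^3 + 15*s^2 - 171*s - 270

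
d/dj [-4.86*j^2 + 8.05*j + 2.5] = 8.05 - 9.72*j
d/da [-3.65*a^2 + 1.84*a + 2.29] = 1.84 - 7.3*a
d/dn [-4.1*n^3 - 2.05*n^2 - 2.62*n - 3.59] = -12.3*n^2 - 4.1*n - 2.62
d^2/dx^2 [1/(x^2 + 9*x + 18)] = 2*(-x^2 - 9*x + (2*x + 9)^2 - 18)/(x^2 + 9*x + 18)^3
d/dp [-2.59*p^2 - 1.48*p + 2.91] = -5.18*p - 1.48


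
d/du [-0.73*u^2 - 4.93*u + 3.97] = -1.46*u - 4.93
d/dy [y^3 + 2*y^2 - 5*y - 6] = 3*y^2 + 4*y - 5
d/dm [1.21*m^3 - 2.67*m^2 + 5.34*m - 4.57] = 3.63*m^2 - 5.34*m + 5.34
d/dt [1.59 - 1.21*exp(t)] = -1.21*exp(t)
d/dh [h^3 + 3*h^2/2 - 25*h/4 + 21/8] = 3*h^2 + 3*h - 25/4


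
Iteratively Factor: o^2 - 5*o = (o - 5)*(o)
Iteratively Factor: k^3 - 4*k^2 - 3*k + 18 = (k - 3)*(k^2 - k - 6) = (k - 3)*(k + 2)*(k - 3)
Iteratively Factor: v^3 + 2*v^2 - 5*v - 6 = (v + 3)*(v^2 - v - 2) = (v + 1)*(v + 3)*(v - 2)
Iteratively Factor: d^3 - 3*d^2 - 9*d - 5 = (d + 1)*(d^2 - 4*d - 5) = (d + 1)^2*(d - 5)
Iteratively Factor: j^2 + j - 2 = (j - 1)*(j + 2)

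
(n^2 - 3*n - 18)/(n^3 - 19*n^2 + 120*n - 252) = (n + 3)/(n^2 - 13*n + 42)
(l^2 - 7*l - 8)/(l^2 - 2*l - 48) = (l + 1)/(l + 6)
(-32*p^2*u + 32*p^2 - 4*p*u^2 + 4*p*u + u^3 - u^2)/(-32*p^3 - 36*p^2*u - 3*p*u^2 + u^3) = (u - 1)/(p + u)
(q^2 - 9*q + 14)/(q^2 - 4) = (q - 7)/(q + 2)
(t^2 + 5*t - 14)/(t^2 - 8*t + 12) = (t + 7)/(t - 6)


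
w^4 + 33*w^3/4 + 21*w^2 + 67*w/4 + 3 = (w + 1/4)*(w + 1)*(w + 3)*(w + 4)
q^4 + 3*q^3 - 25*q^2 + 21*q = q*(q - 3)*(q - 1)*(q + 7)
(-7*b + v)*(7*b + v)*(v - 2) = -49*b^2*v + 98*b^2 + v^3 - 2*v^2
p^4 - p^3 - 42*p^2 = p^2*(p - 7)*(p + 6)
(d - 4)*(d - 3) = d^2 - 7*d + 12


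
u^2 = u^2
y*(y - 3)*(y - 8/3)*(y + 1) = y^4 - 14*y^3/3 + 7*y^2/3 + 8*y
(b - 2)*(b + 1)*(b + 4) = b^3 + 3*b^2 - 6*b - 8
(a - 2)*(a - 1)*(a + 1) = a^3 - 2*a^2 - a + 2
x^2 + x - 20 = (x - 4)*(x + 5)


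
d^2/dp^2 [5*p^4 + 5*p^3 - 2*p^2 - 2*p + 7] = 60*p^2 + 30*p - 4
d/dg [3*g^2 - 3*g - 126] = 6*g - 3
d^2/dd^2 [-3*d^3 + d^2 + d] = 2 - 18*d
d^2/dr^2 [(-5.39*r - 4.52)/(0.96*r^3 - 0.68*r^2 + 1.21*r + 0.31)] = (-29.804544*r^5 - 28.876032*r^4 + 54.747872*r^3 - 24.794112*r^2 + 23.567976*r - 11.097518)/(0.884736*r^9 - 1.880064*r^8 + 4.67712*r^7 - 4.196672*r^6 + 4.680912*r^5 - 0.396156*r^4 + 0.517921*r^3 + 1.165569*r^2 + 0.348843*r + 0.029791)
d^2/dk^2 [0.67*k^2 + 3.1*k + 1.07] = 1.34000000000000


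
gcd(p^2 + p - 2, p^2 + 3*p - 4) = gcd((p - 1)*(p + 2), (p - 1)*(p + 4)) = p - 1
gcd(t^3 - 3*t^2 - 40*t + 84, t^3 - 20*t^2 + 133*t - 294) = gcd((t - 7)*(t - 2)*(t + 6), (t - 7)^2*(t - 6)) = t - 7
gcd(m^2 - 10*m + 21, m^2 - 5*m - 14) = m - 7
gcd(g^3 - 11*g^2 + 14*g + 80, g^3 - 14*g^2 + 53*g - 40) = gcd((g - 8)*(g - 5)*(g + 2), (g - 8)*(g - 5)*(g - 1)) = g^2 - 13*g + 40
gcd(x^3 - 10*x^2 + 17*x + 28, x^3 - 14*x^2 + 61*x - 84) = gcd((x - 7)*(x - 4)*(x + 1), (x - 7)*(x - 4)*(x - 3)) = x^2 - 11*x + 28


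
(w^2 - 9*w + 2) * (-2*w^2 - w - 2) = -2*w^4 + 17*w^3 + 3*w^2 + 16*w - 4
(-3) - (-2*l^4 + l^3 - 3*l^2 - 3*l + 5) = 2*l^4 - l^3 + 3*l^2 + 3*l - 8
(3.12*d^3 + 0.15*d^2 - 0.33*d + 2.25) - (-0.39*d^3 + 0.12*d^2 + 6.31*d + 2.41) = 3.51*d^3 + 0.03*d^2 - 6.64*d - 0.16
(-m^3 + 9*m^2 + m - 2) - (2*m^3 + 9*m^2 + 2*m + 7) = -3*m^3 - m - 9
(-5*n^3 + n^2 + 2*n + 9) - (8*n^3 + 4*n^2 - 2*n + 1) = -13*n^3 - 3*n^2 + 4*n + 8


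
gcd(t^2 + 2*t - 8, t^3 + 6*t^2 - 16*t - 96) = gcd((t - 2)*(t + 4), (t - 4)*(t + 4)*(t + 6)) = t + 4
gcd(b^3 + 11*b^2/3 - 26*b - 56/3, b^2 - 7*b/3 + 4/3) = 1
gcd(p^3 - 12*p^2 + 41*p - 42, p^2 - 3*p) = p - 3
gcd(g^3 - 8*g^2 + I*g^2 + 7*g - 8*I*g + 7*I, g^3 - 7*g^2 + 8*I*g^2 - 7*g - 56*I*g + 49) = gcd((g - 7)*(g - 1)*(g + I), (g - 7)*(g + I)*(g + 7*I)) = g^2 + g*(-7 + I) - 7*I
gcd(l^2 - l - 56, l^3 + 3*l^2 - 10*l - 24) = 1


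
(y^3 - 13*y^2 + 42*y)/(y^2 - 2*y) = (y^2 - 13*y + 42)/(y - 2)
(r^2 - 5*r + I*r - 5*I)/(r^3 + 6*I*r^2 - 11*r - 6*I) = (r - 5)/(r^2 + 5*I*r - 6)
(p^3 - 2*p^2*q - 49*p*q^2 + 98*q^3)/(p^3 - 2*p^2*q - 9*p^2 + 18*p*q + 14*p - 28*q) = (p^2 - 49*q^2)/(p^2 - 9*p + 14)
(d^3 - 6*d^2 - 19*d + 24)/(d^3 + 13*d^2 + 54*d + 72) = (d^2 - 9*d + 8)/(d^2 + 10*d + 24)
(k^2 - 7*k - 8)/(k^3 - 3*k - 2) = (k - 8)/(k^2 - k - 2)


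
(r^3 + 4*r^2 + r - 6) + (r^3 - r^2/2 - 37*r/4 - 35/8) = 2*r^3 + 7*r^2/2 - 33*r/4 - 83/8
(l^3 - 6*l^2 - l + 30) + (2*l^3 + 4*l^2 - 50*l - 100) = 3*l^3 - 2*l^2 - 51*l - 70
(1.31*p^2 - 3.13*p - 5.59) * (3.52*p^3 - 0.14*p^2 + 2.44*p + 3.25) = 4.6112*p^5 - 11.201*p^4 - 16.0422*p^3 - 2.5971*p^2 - 23.8121*p - 18.1675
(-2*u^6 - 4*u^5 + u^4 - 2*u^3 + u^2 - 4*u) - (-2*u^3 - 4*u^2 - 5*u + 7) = -2*u^6 - 4*u^5 + u^4 + 5*u^2 + u - 7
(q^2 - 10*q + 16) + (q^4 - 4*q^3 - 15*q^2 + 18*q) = q^4 - 4*q^3 - 14*q^2 + 8*q + 16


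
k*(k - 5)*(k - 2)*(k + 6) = k^4 - k^3 - 32*k^2 + 60*k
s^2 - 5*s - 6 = (s - 6)*(s + 1)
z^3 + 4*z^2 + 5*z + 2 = (z + 1)^2*(z + 2)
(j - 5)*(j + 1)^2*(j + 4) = j^4 + j^3 - 21*j^2 - 41*j - 20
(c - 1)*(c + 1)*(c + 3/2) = c^3 + 3*c^2/2 - c - 3/2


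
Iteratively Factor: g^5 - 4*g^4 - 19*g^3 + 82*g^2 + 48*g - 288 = (g + 2)*(g^4 - 6*g^3 - 7*g^2 + 96*g - 144) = (g - 3)*(g + 2)*(g^3 - 3*g^2 - 16*g + 48) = (g - 3)*(g + 2)*(g + 4)*(g^2 - 7*g + 12) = (g - 3)^2*(g + 2)*(g + 4)*(g - 4)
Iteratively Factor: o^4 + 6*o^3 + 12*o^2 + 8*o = (o)*(o^3 + 6*o^2 + 12*o + 8) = o*(o + 2)*(o^2 + 4*o + 4) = o*(o + 2)^2*(o + 2)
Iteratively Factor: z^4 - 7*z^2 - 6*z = (z + 1)*(z^3 - z^2 - 6*z) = (z + 1)*(z + 2)*(z^2 - 3*z) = z*(z + 1)*(z + 2)*(z - 3)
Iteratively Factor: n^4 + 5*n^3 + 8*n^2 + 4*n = (n + 2)*(n^3 + 3*n^2 + 2*n) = (n + 1)*(n + 2)*(n^2 + 2*n) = (n + 1)*(n + 2)^2*(n)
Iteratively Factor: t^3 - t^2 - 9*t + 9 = (t - 3)*(t^2 + 2*t - 3) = (t - 3)*(t - 1)*(t + 3)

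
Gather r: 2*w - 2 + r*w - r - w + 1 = r*(w - 1) + w - 1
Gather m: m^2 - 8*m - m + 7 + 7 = m^2 - 9*m + 14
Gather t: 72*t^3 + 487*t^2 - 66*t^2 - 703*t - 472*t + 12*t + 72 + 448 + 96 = 72*t^3 + 421*t^2 - 1163*t + 616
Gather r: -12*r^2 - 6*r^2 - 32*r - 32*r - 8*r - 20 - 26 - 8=-18*r^2 - 72*r - 54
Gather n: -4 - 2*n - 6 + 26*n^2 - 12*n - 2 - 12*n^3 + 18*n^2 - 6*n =-12*n^3 + 44*n^2 - 20*n - 12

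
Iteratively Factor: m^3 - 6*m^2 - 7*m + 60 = (m - 5)*(m^2 - m - 12) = (m - 5)*(m + 3)*(m - 4)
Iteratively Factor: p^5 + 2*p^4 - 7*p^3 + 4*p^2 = (p + 4)*(p^4 - 2*p^3 + p^2) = p*(p + 4)*(p^3 - 2*p^2 + p) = p^2*(p + 4)*(p^2 - 2*p + 1) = p^2*(p - 1)*(p + 4)*(p - 1)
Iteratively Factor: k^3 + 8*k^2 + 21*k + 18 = (k + 3)*(k^2 + 5*k + 6) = (k + 3)^2*(k + 2)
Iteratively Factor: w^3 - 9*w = (w)*(w^2 - 9) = w*(w - 3)*(w + 3)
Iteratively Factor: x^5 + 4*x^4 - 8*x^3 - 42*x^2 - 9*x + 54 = (x - 3)*(x^4 + 7*x^3 + 13*x^2 - 3*x - 18) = (x - 3)*(x - 1)*(x^3 + 8*x^2 + 21*x + 18) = (x - 3)*(x - 1)*(x + 3)*(x^2 + 5*x + 6) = (x - 3)*(x - 1)*(x + 2)*(x + 3)*(x + 3)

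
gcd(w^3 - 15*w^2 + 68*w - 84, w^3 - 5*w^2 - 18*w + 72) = w - 6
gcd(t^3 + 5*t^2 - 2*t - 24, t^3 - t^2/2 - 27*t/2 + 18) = t + 4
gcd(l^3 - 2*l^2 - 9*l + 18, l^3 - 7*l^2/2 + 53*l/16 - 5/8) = l - 2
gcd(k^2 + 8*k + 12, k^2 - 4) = k + 2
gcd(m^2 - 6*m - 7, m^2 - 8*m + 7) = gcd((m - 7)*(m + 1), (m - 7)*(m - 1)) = m - 7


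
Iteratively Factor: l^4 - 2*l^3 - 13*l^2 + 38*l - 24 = (l - 1)*(l^3 - l^2 - 14*l + 24) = (l - 2)*(l - 1)*(l^2 + l - 12) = (l - 2)*(l - 1)*(l + 4)*(l - 3)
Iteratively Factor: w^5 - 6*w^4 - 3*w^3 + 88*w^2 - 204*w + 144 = (w - 3)*(w^4 - 3*w^3 - 12*w^2 + 52*w - 48) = (w - 3)*(w - 2)*(w^3 - w^2 - 14*w + 24) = (w - 3)^2*(w - 2)*(w^2 + 2*w - 8) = (w - 3)^2*(w - 2)^2*(w + 4)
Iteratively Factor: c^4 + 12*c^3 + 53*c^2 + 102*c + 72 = (c + 4)*(c^3 + 8*c^2 + 21*c + 18) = (c + 3)*(c + 4)*(c^2 + 5*c + 6) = (c + 3)^2*(c + 4)*(c + 2)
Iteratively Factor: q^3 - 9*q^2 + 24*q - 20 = (q - 2)*(q^2 - 7*q + 10) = (q - 2)^2*(q - 5)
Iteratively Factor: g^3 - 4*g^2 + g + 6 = (g - 2)*(g^2 - 2*g - 3) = (g - 3)*(g - 2)*(g + 1)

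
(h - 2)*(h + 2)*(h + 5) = h^3 + 5*h^2 - 4*h - 20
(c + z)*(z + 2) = c*z + 2*c + z^2 + 2*z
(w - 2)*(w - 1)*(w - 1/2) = w^3 - 7*w^2/2 + 7*w/2 - 1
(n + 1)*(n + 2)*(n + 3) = n^3 + 6*n^2 + 11*n + 6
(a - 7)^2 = a^2 - 14*a + 49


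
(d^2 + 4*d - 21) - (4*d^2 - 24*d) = -3*d^2 + 28*d - 21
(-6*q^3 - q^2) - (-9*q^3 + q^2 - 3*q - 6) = 3*q^3 - 2*q^2 + 3*q + 6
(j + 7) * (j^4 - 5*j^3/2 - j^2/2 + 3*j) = j^5 + 9*j^4/2 - 18*j^3 - j^2/2 + 21*j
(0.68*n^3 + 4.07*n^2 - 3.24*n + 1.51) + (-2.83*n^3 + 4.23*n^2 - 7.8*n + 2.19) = -2.15*n^3 + 8.3*n^2 - 11.04*n + 3.7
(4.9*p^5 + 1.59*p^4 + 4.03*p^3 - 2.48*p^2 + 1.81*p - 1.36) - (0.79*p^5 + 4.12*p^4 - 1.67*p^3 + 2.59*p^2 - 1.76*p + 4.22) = 4.11*p^5 - 2.53*p^4 + 5.7*p^3 - 5.07*p^2 + 3.57*p - 5.58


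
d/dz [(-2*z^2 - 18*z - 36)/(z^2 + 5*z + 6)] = 8/(z^2 + 4*z + 4)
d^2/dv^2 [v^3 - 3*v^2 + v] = 6*v - 6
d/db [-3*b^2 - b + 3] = -6*b - 1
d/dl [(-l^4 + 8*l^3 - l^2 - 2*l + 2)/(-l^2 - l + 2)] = (2*l^5 - 5*l^4 - 24*l^3 + 47*l^2 - 2)/(l^4 + 2*l^3 - 3*l^2 - 4*l + 4)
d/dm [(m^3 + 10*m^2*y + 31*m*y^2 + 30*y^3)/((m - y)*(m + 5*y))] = (m^2 - 2*m*y - 11*y^2)/(m^2 - 2*m*y + y^2)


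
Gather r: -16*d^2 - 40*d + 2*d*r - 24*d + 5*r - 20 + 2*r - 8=-16*d^2 - 64*d + r*(2*d + 7) - 28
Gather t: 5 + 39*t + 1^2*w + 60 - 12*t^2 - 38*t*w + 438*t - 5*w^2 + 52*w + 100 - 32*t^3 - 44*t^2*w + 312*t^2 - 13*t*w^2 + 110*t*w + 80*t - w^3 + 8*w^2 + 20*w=-32*t^3 + t^2*(300 - 44*w) + t*(-13*w^2 + 72*w + 557) - w^3 + 3*w^2 + 73*w + 165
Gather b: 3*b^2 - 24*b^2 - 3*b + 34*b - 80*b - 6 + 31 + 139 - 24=-21*b^2 - 49*b + 140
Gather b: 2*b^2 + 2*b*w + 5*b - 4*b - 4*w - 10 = 2*b^2 + b*(2*w + 1) - 4*w - 10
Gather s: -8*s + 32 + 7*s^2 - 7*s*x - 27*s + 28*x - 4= 7*s^2 + s*(-7*x - 35) + 28*x + 28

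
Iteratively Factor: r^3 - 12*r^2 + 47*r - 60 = (r - 4)*(r^2 - 8*r + 15) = (r - 5)*(r - 4)*(r - 3)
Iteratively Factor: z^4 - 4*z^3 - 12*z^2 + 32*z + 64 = (z + 2)*(z^3 - 6*z^2 + 32) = (z - 4)*(z + 2)*(z^2 - 2*z - 8) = (z - 4)^2*(z + 2)*(z + 2)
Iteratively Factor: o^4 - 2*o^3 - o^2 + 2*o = (o - 1)*(o^3 - o^2 - 2*o) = (o - 2)*(o - 1)*(o^2 + o) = (o - 2)*(o - 1)*(o + 1)*(o)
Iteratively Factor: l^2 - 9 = (l - 3)*(l + 3)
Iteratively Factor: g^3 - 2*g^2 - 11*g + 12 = (g - 4)*(g^2 + 2*g - 3) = (g - 4)*(g + 3)*(g - 1)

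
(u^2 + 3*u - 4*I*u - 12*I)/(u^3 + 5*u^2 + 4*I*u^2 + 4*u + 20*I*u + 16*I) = (u^2 + u*(3 - 4*I) - 12*I)/(u^3 + u^2*(5 + 4*I) + u*(4 + 20*I) + 16*I)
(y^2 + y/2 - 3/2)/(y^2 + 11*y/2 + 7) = (2*y^2 + y - 3)/(2*y^2 + 11*y + 14)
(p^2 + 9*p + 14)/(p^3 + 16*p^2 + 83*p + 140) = (p + 2)/(p^2 + 9*p + 20)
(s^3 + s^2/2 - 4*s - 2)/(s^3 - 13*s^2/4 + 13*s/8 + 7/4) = 4*(s + 2)/(4*s - 7)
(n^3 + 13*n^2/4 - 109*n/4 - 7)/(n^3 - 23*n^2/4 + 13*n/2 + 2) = (n + 7)/(n - 2)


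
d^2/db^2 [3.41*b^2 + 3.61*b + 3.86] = 6.82000000000000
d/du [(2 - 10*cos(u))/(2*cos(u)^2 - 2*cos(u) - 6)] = (5*sin(u)^2 + 2*cos(u) - 21)*sin(u)/(sin(u)^2 + cos(u) + 2)^2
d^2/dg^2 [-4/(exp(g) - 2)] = 4*(-exp(g) - 2)*exp(g)/(exp(g) - 2)^3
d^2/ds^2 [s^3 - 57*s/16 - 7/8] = 6*s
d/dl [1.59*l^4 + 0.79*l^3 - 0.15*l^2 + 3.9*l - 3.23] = 6.36*l^3 + 2.37*l^2 - 0.3*l + 3.9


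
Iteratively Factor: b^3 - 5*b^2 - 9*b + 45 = (b - 5)*(b^2 - 9) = (b - 5)*(b + 3)*(b - 3)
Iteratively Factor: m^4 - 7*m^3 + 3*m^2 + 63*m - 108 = (m - 4)*(m^3 - 3*m^2 - 9*m + 27) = (m - 4)*(m - 3)*(m^2 - 9) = (m - 4)*(m - 3)*(m + 3)*(m - 3)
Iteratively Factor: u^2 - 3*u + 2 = (u - 1)*(u - 2)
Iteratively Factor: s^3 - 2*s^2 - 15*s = (s - 5)*(s^2 + 3*s) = s*(s - 5)*(s + 3)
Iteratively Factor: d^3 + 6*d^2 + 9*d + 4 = (d + 1)*(d^2 + 5*d + 4) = (d + 1)^2*(d + 4)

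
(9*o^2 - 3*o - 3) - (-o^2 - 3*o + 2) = 10*o^2 - 5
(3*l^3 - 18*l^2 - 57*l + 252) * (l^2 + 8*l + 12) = 3*l^5 + 6*l^4 - 165*l^3 - 420*l^2 + 1332*l + 3024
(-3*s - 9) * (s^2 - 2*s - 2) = -3*s^3 - 3*s^2 + 24*s + 18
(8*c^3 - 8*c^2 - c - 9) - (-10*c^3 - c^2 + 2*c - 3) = 18*c^3 - 7*c^2 - 3*c - 6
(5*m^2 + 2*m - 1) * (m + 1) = 5*m^3 + 7*m^2 + m - 1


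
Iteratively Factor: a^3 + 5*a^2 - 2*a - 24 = (a + 3)*(a^2 + 2*a - 8) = (a + 3)*(a + 4)*(a - 2)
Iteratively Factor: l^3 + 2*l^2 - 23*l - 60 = (l + 3)*(l^2 - l - 20) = (l + 3)*(l + 4)*(l - 5)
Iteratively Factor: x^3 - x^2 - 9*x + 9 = (x - 1)*(x^2 - 9) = (x - 3)*(x - 1)*(x + 3)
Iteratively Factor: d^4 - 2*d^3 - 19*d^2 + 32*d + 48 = (d - 3)*(d^3 + d^2 - 16*d - 16) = (d - 3)*(d + 1)*(d^2 - 16) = (d - 3)*(d + 1)*(d + 4)*(d - 4)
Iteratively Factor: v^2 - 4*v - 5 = (v + 1)*(v - 5)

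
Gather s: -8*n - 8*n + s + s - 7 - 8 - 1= -16*n + 2*s - 16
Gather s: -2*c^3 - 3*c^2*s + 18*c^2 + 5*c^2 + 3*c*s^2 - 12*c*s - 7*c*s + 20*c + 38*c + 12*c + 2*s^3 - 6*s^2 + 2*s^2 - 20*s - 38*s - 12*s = -2*c^3 + 23*c^2 + 70*c + 2*s^3 + s^2*(3*c - 4) + s*(-3*c^2 - 19*c - 70)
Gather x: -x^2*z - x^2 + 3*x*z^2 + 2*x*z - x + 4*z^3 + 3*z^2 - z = x^2*(-z - 1) + x*(3*z^2 + 2*z - 1) + 4*z^3 + 3*z^2 - z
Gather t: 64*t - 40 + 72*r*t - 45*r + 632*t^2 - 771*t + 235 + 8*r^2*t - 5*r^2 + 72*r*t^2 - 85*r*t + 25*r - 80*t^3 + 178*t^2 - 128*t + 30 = -5*r^2 - 20*r - 80*t^3 + t^2*(72*r + 810) + t*(8*r^2 - 13*r - 835) + 225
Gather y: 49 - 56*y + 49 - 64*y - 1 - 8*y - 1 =96 - 128*y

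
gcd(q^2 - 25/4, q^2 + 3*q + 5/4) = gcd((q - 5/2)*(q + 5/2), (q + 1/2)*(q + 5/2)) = q + 5/2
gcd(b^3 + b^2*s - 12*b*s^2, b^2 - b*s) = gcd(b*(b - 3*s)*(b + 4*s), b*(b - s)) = b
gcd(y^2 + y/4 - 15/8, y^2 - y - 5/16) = y - 5/4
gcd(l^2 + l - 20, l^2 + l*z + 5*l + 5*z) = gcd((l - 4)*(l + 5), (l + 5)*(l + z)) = l + 5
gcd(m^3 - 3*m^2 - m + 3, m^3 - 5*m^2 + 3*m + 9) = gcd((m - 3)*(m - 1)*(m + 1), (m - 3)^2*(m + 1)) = m^2 - 2*m - 3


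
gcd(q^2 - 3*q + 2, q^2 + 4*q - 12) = q - 2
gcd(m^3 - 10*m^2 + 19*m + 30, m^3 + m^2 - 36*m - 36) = m^2 - 5*m - 6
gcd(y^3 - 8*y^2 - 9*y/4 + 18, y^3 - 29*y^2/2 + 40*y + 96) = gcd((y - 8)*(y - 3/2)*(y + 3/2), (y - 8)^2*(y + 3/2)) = y^2 - 13*y/2 - 12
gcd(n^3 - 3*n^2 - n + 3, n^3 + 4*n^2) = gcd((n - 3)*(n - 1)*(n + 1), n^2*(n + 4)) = 1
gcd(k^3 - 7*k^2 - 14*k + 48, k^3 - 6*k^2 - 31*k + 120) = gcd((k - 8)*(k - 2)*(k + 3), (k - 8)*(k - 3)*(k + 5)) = k - 8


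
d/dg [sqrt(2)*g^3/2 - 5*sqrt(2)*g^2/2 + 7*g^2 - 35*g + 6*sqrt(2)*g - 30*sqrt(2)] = 3*sqrt(2)*g^2/2 - 5*sqrt(2)*g + 14*g - 35 + 6*sqrt(2)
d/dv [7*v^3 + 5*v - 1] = 21*v^2 + 5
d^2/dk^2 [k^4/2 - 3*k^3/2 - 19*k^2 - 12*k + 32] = 6*k^2 - 9*k - 38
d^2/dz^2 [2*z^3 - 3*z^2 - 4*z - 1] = 12*z - 6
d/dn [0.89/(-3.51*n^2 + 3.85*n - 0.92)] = (6.2478*n - 3.4265)/(3.51*n^2 - 3.85*n + 0.92)^2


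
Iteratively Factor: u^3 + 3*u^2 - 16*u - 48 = (u + 3)*(u^2 - 16) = (u + 3)*(u + 4)*(u - 4)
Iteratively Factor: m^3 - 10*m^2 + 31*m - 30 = (m - 5)*(m^2 - 5*m + 6) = (m - 5)*(m - 3)*(m - 2)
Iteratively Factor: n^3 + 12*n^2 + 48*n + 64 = (n + 4)*(n^2 + 8*n + 16) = (n + 4)^2*(n + 4)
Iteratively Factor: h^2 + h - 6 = (h - 2)*(h + 3)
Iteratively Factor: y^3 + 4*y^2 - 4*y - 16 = (y - 2)*(y^2 + 6*y + 8) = (y - 2)*(y + 2)*(y + 4)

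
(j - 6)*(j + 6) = j^2 - 36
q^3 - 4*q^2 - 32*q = q*(q - 8)*(q + 4)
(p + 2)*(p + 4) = p^2 + 6*p + 8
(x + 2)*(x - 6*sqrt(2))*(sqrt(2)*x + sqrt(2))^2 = 2*x^4 - 12*sqrt(2)*x^3 + 8*x^3 - 48*sqrt(2)*x^2 + 10*x^2 - 60*sqrt(2)*x + 4*x - 24*sqrt(2)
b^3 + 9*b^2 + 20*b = b*(b + 4)*(b + 5)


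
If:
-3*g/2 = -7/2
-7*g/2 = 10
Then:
No Solution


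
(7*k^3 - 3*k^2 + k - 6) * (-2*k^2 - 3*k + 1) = -14*k^5 - 15*k^4 + 14*k^3 + 6*k^2 + 19*k - 6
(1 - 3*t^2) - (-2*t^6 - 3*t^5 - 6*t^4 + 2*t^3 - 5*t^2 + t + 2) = 2*t^6 + 3*t^5 + 6*t^4 - 2*t^3 + 2*t^2 - t - 1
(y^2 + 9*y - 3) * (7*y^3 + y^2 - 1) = 7*y^5 + 64*y^4 - 12*y^3 - 4*y^2 - 9*y + 3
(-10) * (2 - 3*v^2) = 30*v^2 - 20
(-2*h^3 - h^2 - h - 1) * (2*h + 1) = -4*h^4 - 4*h^3 - 3*h^2 - 3*h - 1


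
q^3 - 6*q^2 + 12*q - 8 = (q - 2)^3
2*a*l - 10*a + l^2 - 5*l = (2*a + l)*(l - 5)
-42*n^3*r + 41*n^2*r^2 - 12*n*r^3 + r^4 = r*(-7*n + r)*(-3*n + r)*(-2*n + r)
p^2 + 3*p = p*(p + 3)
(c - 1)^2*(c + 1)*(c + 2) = c^4 + c^3 - 3*c^2 - c + 2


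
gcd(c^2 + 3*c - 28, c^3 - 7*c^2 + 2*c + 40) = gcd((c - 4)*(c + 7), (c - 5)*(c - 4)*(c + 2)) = c - 4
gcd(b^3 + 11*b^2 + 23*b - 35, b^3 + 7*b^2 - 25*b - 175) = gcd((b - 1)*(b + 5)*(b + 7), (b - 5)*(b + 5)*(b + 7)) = b^2 + 12*b + 35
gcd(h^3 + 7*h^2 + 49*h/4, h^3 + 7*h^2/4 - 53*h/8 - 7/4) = h + 7/2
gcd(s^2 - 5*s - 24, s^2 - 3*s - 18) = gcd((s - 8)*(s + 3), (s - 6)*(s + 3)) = s + 3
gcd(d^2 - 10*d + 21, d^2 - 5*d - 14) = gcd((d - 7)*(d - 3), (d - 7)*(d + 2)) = d - 7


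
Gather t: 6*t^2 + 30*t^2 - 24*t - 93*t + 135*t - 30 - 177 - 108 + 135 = 36*t^2 + 18*t - 180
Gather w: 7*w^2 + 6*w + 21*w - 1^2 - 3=7*w^2 + 27*w - 4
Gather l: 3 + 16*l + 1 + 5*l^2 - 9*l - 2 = 5*l^2 + 7*l + 2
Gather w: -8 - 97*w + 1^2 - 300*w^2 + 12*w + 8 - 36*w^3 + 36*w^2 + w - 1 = -36*w^3 - 264*w^2 - 84*w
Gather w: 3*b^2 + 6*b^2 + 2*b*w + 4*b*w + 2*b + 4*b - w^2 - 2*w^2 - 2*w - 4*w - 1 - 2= 9*b^2 + 6*b - 3*w^2 + w*(6*b - 6) - 3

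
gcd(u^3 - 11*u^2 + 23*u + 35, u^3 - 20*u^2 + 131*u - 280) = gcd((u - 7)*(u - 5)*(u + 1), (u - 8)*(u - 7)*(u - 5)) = u^2 - 12*u + 35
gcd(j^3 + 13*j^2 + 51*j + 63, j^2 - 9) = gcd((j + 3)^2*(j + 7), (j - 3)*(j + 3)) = j + 3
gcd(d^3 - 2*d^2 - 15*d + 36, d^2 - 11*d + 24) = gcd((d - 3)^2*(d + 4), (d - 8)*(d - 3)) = d - 3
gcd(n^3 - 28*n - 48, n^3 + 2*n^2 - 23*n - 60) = n + 4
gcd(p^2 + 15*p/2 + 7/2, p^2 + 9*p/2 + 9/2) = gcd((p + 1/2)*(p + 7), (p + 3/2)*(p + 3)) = 1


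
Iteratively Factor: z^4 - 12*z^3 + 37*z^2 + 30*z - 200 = (z - 4)*(z^3 - 8*z^2 + 5*z + 50) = (z - 4)*(z + 2)*(z^2 - 10*z + 25) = (z - 5)*(z - 4)*(z + 2)*(z - 5)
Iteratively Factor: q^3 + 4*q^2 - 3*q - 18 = (q + 3)*(q^2 + q - 6) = (q - 2)*(q + 3)*(q + 3)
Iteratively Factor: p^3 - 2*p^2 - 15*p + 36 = (p + 4)*(p^2 - 6*p + 9) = (p - 3)*(p + 4)*(p - 3)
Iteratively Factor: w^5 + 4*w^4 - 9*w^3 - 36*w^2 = (w + 3)*(w^4 + w^3 - 12*w^2) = w*(w + 3)*(w^3 + w^2 - 12*w) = w*(w + 3)*(w + 4)*(w^2 - 3*w) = w*(w - 3)*(w + 3)*(w + 4)*(w)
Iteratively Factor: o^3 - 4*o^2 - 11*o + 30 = (o - 5)*(o^2 + o - 6) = (o - 5)*(o + 3)*(o - 2)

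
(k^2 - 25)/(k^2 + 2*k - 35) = (k + 5)/(k + 7)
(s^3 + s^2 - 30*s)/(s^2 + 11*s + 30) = s*(s - 5)/(s + 5)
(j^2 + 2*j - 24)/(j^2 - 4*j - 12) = (-j^2 - 2*j + 24)/(-j^2 + 4*j + 12)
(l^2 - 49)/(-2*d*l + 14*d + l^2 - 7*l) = (-l - 7)/(2*d - l)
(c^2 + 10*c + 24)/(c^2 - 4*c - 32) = (c + 6)/(c - 8)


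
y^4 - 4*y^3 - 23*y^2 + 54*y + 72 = (y - 6)*(y - 3)*(y + 1)*(y + 4)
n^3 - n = n*(n - 1)*(n + 1)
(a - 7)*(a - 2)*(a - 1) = a^3 - 10*a^2 + 23*a - 14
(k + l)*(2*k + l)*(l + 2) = 2*k^2*l + 4*k^2 + 3*k*l^2 + 6*k*l + l^3 + 2*l^2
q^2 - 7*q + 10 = (q - 5)*(q - 2)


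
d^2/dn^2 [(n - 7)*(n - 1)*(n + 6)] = 6*n - 4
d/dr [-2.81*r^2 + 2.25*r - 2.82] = 2.25 - 5.62*r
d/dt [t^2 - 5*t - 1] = 2*t - 5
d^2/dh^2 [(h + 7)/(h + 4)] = 6/(h + 4)^3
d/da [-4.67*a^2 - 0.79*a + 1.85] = -9.34*a - 0.79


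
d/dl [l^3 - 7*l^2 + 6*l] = 3*l^2 - 14*l + 6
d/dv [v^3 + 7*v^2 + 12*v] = 3*v^2 + 14*v + 12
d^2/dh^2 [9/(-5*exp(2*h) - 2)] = (360 - 900*exp(2*h))*exp(2*h)/(5*exp(2*h) + 2)^3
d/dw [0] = 0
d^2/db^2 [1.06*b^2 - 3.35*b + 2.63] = 2.12000000000000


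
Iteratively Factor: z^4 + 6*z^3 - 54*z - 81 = (z + 3)*(z^3 + 3*z^2 - 9*z - 27) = (z - 3)*(z + 3)*(z^2 + 6*z + 9) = (z - 3)*(z + 3)^2*(z + 3)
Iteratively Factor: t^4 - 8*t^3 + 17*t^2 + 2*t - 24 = (t - 4)*(t^3 - 4*t^2 + t + 6) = (t - 4)*(t + 1)*(t^2 - 5*t + 6) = (t - 4)*(t - 3)*(t + 1)*(t - 2)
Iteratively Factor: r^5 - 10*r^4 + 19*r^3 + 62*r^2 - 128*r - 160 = (r + 2)*(r^4 - 12*r^3 + 43*r^2 - 24*r - 80) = (r - 5)*(r + 2)*(r^3 - 7*r^2 + 8*r + 16) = (r - 5)*(r + 1)*(r + 2)*(r^2 - 8*r + 16) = (r - 5)*(r - 4)*(r + 1)*(r + 2)*(r - 4)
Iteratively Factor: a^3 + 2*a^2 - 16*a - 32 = (a + 2)*(a^2 - 16) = (a + 2)*(a + 4)*(a - 4)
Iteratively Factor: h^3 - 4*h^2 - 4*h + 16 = (h - 2)*(h^2 - 2*h - 8) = (h - 4)*(h - 2)*(h + 2)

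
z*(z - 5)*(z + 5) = z^3 - 25*z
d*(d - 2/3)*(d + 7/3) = d^3 + 5*d^2/3 - 14*d/9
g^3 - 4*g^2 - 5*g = g*(g - 5)*(g + 1)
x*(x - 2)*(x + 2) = x^3 - 4*x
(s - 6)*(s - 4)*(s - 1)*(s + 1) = s^4 - 10*s^3 + 23*s^2 + 10*s - 24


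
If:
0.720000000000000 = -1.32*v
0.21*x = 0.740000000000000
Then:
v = -0.55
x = 3.52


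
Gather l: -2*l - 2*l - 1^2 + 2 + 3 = 4 - 4*l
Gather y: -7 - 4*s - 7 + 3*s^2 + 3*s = 3*s^2 - s - 14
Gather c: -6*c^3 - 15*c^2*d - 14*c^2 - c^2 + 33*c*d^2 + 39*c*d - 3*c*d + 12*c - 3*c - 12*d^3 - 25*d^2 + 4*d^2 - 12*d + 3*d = -6*c^3 + c^2*(-15*d - 15) + c*(33*d^2 + 36*d + 9) - 12*d^3 - 21*d^2 - 9*d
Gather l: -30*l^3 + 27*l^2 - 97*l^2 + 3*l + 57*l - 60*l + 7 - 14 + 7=-30*l^3 - 70*l^2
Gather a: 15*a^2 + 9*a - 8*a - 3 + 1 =15*a^2 + a - 2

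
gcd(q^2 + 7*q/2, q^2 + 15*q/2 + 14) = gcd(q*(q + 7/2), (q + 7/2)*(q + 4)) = q + 7/2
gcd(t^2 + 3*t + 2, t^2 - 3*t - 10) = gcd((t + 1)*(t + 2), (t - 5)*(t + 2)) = t + 2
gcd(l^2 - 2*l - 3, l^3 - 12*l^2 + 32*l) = 1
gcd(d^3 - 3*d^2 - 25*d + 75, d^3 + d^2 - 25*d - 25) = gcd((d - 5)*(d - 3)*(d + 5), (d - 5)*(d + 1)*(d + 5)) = d^2 - 25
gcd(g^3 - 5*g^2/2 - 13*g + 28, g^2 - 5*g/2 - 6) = g - 4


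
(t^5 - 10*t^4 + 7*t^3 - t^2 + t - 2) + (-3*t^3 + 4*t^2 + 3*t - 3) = t^5 - 10*t^4 + 4*t^3 + 3*t^2 + 4*t - 5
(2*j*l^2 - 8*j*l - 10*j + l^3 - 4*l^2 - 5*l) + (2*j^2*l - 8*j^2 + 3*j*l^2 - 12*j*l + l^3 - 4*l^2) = 2*j^2*l - 8*j^2 + 5*j*l^2 - 20*j*l - 10*j + 2*l^3 - 8*l^2 - 5*l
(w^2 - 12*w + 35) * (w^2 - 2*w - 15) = w^4 - 14*w^3 + 44*w^2 + 110*w - 525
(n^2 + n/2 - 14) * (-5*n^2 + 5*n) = -5*n^4 + 5*n^3/2 + 145*n^2/2 - 70*n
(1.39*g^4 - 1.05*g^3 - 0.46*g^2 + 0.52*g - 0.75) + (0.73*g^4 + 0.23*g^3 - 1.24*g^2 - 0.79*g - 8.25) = 2.12*g^4 - 0.82*g^3 - 1.7*g^2 - 0.27*g - 9.0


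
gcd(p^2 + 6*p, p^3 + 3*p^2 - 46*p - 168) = p + 6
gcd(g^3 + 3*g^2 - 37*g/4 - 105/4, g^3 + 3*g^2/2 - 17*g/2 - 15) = g^2 - g/2 - 15/2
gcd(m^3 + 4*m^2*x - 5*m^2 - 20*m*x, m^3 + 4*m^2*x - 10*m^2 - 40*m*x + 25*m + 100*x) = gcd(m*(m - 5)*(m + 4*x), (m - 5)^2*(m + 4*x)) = m^2 + 4*m*x - 5*m - 20*x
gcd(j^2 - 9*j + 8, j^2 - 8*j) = j - 8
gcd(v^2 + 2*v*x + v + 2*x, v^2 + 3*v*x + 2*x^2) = v + 2*x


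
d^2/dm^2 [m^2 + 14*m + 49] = 2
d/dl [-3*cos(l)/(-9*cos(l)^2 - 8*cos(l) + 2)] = 3*(9*cos(l)^2 + 2)*sin(l)/(-9*sin(l)^2 + 8*cos(l) + 7)^2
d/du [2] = 0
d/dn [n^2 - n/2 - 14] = 2*n - 1/2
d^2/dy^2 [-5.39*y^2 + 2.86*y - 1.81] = -10.7800000000000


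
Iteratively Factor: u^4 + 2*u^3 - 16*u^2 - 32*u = (u + 4)*(u^3 - 2*u^2 - 8*u) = (u + 2)*(u + 4)*(u^2 - 4*u) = (u - 4)*(u + 2)*(u + 4)*(u)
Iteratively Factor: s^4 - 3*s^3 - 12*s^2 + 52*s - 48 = (s + 4)*(s^3 - 7*s^2 + 16*s - 12) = (s - 2)*(s + 4)*(s^2 - 5*s + 6) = (s - 2)^2*(s + 4)*(s - 3)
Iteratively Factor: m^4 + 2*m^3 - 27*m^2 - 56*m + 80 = (m + 4)*(m^3 - 2*m^2 - 19*m + 20) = (m + 4)^2*(m^2 - 6*m + 5) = (m - 1)*(m + 4)^2*(m - 5)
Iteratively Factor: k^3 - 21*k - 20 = (k - 5)*(k^2 + 5*k + 4) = (k - 5)*(k + 1)*(k + 4)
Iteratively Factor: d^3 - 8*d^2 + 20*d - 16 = (d - 2)*(d^2 - 6*d + 8) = (d - 4)*(d - 2)*(d - 2)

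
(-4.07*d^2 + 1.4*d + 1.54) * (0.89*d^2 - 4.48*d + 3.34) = -3.6223*d^4 + 19.4796*d^3 - 18.4952*d^2 - 2.2232*d + 5.1436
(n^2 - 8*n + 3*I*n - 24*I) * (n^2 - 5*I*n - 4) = n^4 - 8*n^3 - 2*I*n^3 + 11*n^2 + 16*I*n^2 - 88*n - 12*I*n + 96*I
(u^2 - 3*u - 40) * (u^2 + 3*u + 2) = u^4 - 47*u^2 - 126*u - 80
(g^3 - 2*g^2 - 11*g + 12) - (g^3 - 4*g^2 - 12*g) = 2*g^2 + g + 12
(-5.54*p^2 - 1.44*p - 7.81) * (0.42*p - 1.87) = -2.3268*p^3 + 9.755*p^2 - 0.5874*p + 14.6047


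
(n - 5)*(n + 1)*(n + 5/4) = n^3 - 11*n^2/4 - 10*n - 25/4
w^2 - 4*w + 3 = (w - 3)*(w - 1)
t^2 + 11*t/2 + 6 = (t + 3/2)*(t + 4)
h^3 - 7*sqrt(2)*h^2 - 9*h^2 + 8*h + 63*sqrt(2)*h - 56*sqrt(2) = (h - 8)*(h - 1)*(h - 7*sqrt(2))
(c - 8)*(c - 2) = c^2 - 10*c + 16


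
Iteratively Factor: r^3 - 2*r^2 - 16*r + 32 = (r + 4)*(r^2 - 6*r + 8) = (r - 2)*(r + 4)*(r - 4)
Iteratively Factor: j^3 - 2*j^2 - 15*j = (j - 5)*(j^2 + 3*j) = (j - 5)*(j + 3)*(j)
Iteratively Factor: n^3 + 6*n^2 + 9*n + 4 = (n + 1)*(n^2 + 5*n + 4) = (n + 1)^2*(n + 4)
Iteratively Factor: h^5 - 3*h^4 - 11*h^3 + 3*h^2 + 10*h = (h - 5)*(h^4 + 2*h^3 - h^2 - 2*h) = (h - 5)*(h + 1)*(h^3 + h^2 - 2*h) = h*(h - 5)*(h + 1)*(h^2 + h - 2) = h*(h - 5)*(h - 1)*(h + 1)*(h + 2)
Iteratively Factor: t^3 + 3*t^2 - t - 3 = (t - 1)*(t^2 + 4*t + 3) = (t - 1)*(t + 3)*(t + 1)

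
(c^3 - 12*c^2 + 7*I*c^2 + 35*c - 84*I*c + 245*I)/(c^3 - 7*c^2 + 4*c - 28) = (c^2 + c*(-5 + 7*I) - 35*I)/(c^2 + 4)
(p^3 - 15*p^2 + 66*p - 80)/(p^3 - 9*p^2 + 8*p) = (p^2 - 7*p + 10)/(p*(p - 1))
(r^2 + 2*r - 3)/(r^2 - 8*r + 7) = (r + 3)/(r - 7)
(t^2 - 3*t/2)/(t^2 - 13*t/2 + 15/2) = t/(t - 5)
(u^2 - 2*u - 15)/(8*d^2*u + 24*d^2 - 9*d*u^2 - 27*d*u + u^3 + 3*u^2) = (u - 5)/(8*d^2 - 9*d*u + u^2)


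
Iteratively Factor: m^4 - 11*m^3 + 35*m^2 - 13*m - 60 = (m + 1)*(m^3 - 12*m^2 + 47*m - 60) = (m - 4)*(m + 1)*(m^2 - 8*m + 15) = (m - 4)*(m - 3)*(m + 1)*(m - 5)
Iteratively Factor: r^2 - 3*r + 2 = (r - 2)*(r - 1)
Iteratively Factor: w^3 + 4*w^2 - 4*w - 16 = (w - 2)*(w^2 + 6*w + 8) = (w - 2)*(w + 2)*(w + 4)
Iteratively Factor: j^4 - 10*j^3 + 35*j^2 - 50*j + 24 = (j - 1)*(j^3 - 9*j^2 + 26*j - 24) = (j - 2)*(j - 1)*(j^2 - 7*j + 12) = (j - 4)*(j - 2)*(j - 1)*(j - 3)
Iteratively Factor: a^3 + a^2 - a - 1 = (a - 1)*(a^2 + 2*a + 1) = (a - 1)*(a + 1)*(a + 1)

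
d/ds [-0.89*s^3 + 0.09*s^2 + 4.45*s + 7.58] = -2.67*s^2 + 0.18*s + 4.45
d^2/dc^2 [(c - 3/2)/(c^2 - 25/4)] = 16*(16*c^2*(2*c - 3) + 3*(1 - 2*c)*(4*c^2 - 25))/(4*c^2 - 25)^3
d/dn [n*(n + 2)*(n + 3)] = 3*n^2 + 10*n + 6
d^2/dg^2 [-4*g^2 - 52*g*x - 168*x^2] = -8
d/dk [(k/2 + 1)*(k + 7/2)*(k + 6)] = 3*k^2/2 + 23*k/2 + 20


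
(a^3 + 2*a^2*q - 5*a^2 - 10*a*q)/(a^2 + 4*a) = (a^2 + 2*a*q - 5*a - 10*q)/(a + 4)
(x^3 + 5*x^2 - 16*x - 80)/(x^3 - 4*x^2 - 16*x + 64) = (x + 5)/(x - 4)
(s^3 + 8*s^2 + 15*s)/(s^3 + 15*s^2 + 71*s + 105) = s/(s + 7)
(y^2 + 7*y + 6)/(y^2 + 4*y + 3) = (y + 6)/(y + 3)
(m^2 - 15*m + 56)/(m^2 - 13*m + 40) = (m - 7)/(m - 5)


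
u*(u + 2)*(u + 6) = u^3 + 8*u^2 + 12*u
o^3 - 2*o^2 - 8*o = o*(o - 4)*(o + 2)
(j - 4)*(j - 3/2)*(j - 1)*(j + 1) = j^4 - 11*j^3/2 + 5*j^2 + 11*j/2 - 6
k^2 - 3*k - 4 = (k - 4)*(k + 1)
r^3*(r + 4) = r^4 + 4*r^3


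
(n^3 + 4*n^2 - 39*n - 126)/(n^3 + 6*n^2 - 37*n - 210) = (n + 3)/(n + 5)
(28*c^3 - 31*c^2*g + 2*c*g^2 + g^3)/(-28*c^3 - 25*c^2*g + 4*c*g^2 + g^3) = (-c + g)/(c + g)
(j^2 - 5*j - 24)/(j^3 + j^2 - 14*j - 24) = (j - 8)/(j^2 - 2*j - 8)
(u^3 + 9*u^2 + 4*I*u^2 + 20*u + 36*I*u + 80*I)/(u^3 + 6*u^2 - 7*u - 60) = (u + 4*I)/(u - 3)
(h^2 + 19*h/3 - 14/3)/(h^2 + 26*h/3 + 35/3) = (3*h - 2)/(3*h + 5)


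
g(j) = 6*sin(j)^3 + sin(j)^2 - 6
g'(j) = 18*sin(j)^2*cos(j) + 2*sin(j)*cos(j)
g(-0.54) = -6.55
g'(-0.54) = 3.20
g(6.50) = -5.89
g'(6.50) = 1.23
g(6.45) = -5.94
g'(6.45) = 0.82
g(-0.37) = -6.15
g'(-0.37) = 1.52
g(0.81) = -3.20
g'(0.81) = 7.51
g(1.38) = 0.64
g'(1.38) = 3.66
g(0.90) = -2.50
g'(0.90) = 7.84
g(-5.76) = -5.00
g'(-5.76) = 4.76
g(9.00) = -5.41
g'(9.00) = -3.54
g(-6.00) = -5.79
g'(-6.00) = 1.89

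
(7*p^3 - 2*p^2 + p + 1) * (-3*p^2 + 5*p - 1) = -21*p^5 + 41*p^4 - 20*p^3 + 4*p^2 + 4*p - 1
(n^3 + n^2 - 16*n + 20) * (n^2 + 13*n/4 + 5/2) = n^5 + 17*n^4/4 - 41*n^3/4 - 59*n^2/2 + 25*n + 50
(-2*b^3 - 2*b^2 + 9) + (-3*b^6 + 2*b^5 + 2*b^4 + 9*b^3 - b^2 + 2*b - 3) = -3*b^6 + 2*b^5 + 2*b^4 + 7*b^3 - 3*b^2 + 2*b + 6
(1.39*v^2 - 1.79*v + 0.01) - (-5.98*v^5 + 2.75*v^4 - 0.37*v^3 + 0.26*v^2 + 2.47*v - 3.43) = 5.98*v^5 - 2.75*v^4 + 0.37*v^3 + 1.13*v^2 - 4.26*v + 3.44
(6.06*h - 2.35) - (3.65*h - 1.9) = 2.41*h - 0.45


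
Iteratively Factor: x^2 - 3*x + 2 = (x - 2)*(x - 1)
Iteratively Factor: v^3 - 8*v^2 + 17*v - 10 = (v - 2)*(v^2 - 6*v + 5) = (v - 2)*(v - 1)*(v - 5)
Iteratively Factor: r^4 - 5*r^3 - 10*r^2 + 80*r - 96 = (r - 3)*(r^3 - 2*r^2 - 16*r + 32) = (r - 3)*(r + 4)*(r^2 - 6*r + 8) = (r - 3)*(r - 2)*(r + 4)*(r - 4)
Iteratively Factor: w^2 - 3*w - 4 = (w + 1)*(w - 4)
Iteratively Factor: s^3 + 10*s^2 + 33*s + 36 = (s + 3)*(s^2 + 7*s + 12) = (s + 3)^2*(s + 4)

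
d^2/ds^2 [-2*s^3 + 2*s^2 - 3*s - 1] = 4 - 12*s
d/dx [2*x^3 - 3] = 6*x^2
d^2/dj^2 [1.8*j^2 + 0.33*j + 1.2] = 3.60000000000000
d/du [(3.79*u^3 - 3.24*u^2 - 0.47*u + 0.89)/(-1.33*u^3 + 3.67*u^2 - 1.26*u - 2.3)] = (9.6001*u^4 - 10.801*u^3 - 16.7926*u^2 + 8.3714*u + 2.2024)/(1.7689*u^6 - 9.7622*u^5 + 16.8205*u^4 - 3.1304*u^3 - 15.2944*u^2 + 5.796*u + 5.29)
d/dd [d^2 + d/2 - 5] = 2*d + 1/2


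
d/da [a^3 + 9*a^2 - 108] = 3*a*(a + 6)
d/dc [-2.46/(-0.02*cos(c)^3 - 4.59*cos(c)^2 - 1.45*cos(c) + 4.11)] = (0.1476*cos(c)^2 + 22.5828*cos(c) + 3.567)*sin(c)/(0.02*cos(c)^3 + 4.59*cos(c)^2 + 1.45*cos(c) - 4.11)^2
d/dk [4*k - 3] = 4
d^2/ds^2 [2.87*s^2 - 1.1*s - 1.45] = 5.74000000000000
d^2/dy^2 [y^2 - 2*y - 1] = 2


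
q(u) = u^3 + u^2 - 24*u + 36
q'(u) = 3*u^2 + 2*u - 24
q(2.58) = -2.09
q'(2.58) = 1.13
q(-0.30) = 43.26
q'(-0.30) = -24.33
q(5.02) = 67.23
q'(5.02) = 61.64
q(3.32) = 3.94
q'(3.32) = 15.71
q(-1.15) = 63.40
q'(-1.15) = -22.33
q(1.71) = 2.88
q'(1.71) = -11.81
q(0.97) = 14.57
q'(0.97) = -19.24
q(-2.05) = 80.79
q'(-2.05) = -15.49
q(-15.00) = -2754.00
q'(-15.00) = 621.00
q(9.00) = 630.00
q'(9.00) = 237.00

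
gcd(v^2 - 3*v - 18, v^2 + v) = 1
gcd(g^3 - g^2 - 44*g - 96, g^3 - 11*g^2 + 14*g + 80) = g - 8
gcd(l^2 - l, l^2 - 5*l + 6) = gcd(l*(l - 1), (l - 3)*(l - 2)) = 1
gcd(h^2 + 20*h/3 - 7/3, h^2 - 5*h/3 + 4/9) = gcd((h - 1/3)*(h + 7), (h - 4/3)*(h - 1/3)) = h - 1/3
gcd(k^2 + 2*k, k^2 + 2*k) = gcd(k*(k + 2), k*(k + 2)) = k^2 + 2*k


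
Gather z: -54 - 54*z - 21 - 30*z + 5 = -84*z - 70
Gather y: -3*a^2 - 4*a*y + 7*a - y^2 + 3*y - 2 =-3*a^2 + 7*a - y^2 + y*(3 - 4*a) - 2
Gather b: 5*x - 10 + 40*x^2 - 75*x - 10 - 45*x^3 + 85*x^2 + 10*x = -45*x^3 + 125*x^2 - 60*x - 20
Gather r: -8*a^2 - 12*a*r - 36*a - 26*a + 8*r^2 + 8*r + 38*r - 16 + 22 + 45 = -8*a^2 - 62*a + 8*r^2 + r*(46 - 12*a) + 51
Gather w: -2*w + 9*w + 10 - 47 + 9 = 7*w - 28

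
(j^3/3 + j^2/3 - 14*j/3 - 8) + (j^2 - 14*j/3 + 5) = j^3/3 + 4*j^2/3 - 28*j/3 - 3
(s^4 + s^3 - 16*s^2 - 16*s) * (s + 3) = s^5 + 4*s^4 - 13*s^3 - 64*s^2 - 48*s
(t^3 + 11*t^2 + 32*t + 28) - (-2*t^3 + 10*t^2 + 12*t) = 3*t^3 + t^2 + 20*t + 28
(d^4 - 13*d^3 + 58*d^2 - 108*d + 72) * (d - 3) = d^5 - 16*d^4 + 97*d^3 - 282*d^2 + 396*d - 216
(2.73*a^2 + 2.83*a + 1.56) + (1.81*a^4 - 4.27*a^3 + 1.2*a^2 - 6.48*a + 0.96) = 1.81*a^4 - 4.27*a^3 + 3.93*a^2 - 3.65*a + 2.52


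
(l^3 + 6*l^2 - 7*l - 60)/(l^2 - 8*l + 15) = (l^2 + 9*l + 20)/(l - 5)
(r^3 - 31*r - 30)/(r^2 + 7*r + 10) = (r^2 - 5*r - 6)/(r + 2)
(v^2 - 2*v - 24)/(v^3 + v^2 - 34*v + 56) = (v^2 - 2*v - 24)/(v^3 + v^2 - 34*v + 56)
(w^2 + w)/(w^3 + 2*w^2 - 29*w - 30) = w/(w^2 + w - 30)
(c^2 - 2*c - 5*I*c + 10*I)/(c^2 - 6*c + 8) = (c - 5*I)/(c - 4)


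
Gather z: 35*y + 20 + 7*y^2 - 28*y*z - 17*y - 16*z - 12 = 7*y^2 + 18*y + z*(-28*y - 16) + 8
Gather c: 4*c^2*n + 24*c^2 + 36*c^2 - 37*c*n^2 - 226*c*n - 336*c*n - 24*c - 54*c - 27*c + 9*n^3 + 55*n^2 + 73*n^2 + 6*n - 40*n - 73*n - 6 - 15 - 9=c^2*(4*n + 60) + c*(-37*n^2 - 562*n - 105) + 9*n^3 + 128*n^2 - 107*n - 30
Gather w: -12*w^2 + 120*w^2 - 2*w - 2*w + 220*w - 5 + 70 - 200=108*w^2 + 216*w - 135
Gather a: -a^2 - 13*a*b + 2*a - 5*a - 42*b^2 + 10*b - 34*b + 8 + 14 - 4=-a^2 + a*(-13*b - 3) - 42*b^2 - 24*b + 18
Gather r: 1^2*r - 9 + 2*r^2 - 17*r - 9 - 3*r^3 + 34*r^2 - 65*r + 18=-3*r^3 + 36*r^2 - 81*r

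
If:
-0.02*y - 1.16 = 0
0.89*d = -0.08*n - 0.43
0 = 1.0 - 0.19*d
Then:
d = 5.26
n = -63.93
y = -58.00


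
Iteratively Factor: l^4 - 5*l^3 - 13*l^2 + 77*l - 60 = (l + 4)*(l^3 - 9*l^2 + 23*l - 15) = (l - 3)*(l + 4)*(l^2 - 6*l + 5) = (l - 3)*(l - 1)*(l + 4)*(l - 5)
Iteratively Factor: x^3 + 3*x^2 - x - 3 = (x + 1)*(x^2 + 2*x - 3) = (x + 1)*(x + 3)*(x - 1)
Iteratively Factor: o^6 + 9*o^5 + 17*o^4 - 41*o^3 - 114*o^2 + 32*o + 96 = (o - 2)*(o^5 + 11*o^4 + 39*o^3 + 37*o^2 - 40*o - 48) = (o - 2)*(o - 1)*(o^4 + 12*o^3 + 51*o^2 + 88*o + 48) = (o - 2)*(o - 1)*(o + 3)*(o^3 + 9*o^2 + 24*o + 16) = (o - 2)*(o - 1)*(o + 3)*(o + 4)*(o^2 + 5*o + 4) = (o - 2)*(o - 1)*(o + 1)*(o + 3)*(o + 4)*(o + 4)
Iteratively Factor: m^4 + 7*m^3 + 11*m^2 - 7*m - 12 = (m + 3)*(m^3 + 4*m^2 - m - 4) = (m + 1)*(m + 3)*(m^2 + 3*m - 4) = (m - 1)*(m + 1)*(m + 3)*(m + 4)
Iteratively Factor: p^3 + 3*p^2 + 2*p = (p + 2)*(p^2 + p) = p*(p + 2)*(p + 1)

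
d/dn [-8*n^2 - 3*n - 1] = -16*n - 3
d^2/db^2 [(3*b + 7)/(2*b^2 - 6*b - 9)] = 4*((2 - 9*b)*(-2*b^2 + 6*b + 9) - 2*(2*b - 3)^2*(3*b + 7))/(-2*b^2 + 6*b + 9)^3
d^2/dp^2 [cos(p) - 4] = -cos(p)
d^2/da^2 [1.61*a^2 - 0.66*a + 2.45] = 3.22000000000000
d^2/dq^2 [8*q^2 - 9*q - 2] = 16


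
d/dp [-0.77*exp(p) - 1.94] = -0.77*exp(p)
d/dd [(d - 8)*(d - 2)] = 2*d - 10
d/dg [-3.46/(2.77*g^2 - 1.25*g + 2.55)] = (19.1684*g - 4.325)/(2.77*g^2 - 1.25*g + 2.55)^2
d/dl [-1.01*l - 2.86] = -1.01000000000000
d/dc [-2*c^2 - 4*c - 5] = -4*c - 4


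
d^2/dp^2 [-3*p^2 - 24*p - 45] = -6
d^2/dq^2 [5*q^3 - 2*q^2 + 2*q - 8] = 30*q - 4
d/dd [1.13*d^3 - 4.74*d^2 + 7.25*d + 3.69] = 3.39*d^2 - 9.48*d + 7.25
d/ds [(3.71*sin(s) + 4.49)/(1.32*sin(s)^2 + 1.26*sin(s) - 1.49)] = (-11.8536*sin(s) + 2.4486*cos(2*s) - 13.6339)*cos(s)/(1.32*sin(s)^2 + 1.26*sin(s) - 1.49)^2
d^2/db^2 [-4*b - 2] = 0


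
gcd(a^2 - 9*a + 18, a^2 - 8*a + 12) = a - 6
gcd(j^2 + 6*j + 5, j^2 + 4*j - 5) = j + 5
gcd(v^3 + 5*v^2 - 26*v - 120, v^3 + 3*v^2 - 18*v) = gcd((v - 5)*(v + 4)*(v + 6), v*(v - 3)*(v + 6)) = v + 6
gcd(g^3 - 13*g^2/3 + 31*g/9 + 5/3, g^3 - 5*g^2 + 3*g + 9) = g - 3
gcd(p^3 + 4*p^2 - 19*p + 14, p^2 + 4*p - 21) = p + 7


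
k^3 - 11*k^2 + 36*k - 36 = (k - 6)*(k - 3)*(k - 2)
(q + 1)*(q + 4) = q^2 + 5*q + 4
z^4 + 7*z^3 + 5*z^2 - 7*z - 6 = (z - 1)*(z + 1)^2*(z + 6)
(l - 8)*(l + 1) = l^2 - 7*l - 8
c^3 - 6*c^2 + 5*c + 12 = (c - 4)*(c - 3)*(c + 1)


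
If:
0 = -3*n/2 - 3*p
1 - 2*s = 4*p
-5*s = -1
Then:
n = -3/10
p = 3/20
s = 1/5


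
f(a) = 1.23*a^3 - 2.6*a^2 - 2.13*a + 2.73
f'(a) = 3.69*a^2 - 5.2*a - 2.13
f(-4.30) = -133.98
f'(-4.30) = 88.46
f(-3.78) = -92.80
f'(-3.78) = 70.25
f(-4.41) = -143.93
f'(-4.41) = 92.57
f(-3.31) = -63.31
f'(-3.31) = 55.51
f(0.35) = 1.72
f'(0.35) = -3.50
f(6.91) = 269.69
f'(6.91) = 138.13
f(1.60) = -2.30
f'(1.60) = -1.00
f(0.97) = -0.66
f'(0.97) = -3.70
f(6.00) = 162.03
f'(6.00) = 99.51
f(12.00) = 1728.21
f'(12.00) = 466.83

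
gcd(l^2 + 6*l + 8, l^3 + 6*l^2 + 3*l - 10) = l + 2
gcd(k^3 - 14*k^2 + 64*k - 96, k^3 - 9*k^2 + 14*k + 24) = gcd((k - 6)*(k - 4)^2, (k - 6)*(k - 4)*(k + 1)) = k^2 - 10*k + 24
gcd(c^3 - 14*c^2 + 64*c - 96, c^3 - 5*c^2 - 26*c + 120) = c^2 - 10*c + 24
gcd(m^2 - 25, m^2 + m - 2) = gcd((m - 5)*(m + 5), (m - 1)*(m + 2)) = 1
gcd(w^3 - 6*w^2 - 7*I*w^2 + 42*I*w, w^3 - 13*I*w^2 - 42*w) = w^2 - 7*I*w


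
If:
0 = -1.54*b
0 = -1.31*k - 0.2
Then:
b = 0.00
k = -0.15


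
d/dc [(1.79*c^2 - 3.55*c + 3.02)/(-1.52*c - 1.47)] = (-2.7208*c^2 - 5.2626*c + 9.8089)/(2.3104*c^2 + 4.4688*c + 2.1609)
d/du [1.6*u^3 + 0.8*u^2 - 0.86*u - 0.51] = 4.8*u^2 + 1.6*u - 0.86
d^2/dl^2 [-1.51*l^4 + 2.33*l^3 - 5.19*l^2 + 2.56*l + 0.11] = -18.12*l^2 + 13.98*l - 10.38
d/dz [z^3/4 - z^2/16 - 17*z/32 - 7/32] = 3*z^2/4 - z/8 - 17/32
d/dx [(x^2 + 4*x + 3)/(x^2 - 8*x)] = 6*(-2*x^2 - x + 4)/(x^2*(x^2 - 16*x + 64))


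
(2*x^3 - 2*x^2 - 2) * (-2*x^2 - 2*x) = -4*x^5 + 4*x^3 + 4*x^2 + 4*x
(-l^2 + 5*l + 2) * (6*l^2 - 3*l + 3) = -6*l^4 + 33*l^3 - 6*l^2 + 9*l + 6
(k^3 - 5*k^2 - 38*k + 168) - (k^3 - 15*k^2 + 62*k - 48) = 10*k^2 - 100*k + 216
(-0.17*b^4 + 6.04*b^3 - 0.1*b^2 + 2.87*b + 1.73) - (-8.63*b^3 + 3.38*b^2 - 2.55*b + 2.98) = -0.17*b^4 + 14.67*b^3 - 3.48*b^2 + 5.42*b - 1.25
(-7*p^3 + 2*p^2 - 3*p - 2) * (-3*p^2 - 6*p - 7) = 21*p^5 + 36*p^4 + 46*p^3 + 10*p^2 + 33*p + 14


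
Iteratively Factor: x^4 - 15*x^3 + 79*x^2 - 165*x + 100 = (x - 4)*(x^3 - 11*x^2 + 35*x - 25) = (x - 4)*(x - 1)*(x^2 - 10*x + 25) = (x - 5)*(x - 4)*(x - 1)*(x - 5)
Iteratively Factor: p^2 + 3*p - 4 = (p - 1)*(p + 4)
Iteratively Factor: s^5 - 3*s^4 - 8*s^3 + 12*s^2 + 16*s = (s - 2)*(s^4 - s^3 - 10*s^2 - 8*s) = (s - 2)*(s + 1)*(s^3 - 2*s^2 - 8*s) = (s - 4)*(s - 2)*(s + 1)*(s^2 + 2*s) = s*(s - 4)*(s - 2)*(s + 1)*(s + 2)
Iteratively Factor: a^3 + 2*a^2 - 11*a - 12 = (a + 4)*(a^2 - 2*a - 3) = (a - 3)*(a + 4)*(a + 1)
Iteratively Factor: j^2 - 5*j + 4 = (j - 1)*(j - 4)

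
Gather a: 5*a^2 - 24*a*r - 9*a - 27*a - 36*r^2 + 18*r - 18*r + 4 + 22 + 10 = 5*a^2 + a*(-24*r - 36) - 36*r^2 + 36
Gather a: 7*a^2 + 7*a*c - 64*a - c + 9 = 7*a^2 + a*(7*c - 64) - c + 9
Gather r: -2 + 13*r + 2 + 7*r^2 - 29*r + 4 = 7*r^2 - 16*r + 4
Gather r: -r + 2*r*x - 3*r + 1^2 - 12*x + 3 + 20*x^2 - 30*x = r*(2*x - 4) + 20*x^2 - 42*x + 4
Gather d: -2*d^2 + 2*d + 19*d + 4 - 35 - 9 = -2*d^2 + 21*d - 40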